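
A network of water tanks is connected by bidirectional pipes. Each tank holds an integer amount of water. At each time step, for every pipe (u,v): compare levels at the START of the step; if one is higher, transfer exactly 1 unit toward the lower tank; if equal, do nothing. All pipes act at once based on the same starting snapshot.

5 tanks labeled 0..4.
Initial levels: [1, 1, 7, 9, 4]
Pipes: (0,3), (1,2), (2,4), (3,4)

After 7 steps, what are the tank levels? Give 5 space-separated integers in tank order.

Step 1: flows [3->0,2->1,2->4,3->4] -> levels [2 2 5 7 6]
Step 2: flows [3->0,2->1,4->2,3->4] -> levels [3 3 5 5 6]
Step 3: flows [3->0,2->1,4->2,4->3] -> levels [4 4 5 5 4]
Step 4: flows [3->0,2->1,2->4,3->4] -> levels [5 5 3 3 6]
Step 5: flows [0->3,1->2,4->2,4->3] -> levels [4 4 5 5 4]
  -> period-2 cycle: step 5 state = step 3 state
  -> state at step 7: (7-3) mod 2 = 0, same as step 3 -> [4 4 5 5 4]

Answer: 4 4 5 5 4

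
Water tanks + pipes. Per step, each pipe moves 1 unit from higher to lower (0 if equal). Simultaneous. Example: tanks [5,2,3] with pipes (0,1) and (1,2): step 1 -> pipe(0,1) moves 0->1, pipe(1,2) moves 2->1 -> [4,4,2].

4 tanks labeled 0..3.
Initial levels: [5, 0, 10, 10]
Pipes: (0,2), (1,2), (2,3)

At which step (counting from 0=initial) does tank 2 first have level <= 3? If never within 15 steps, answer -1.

Step 1: flows [2->0,2->1,2=3] -> levels [6 1 8 10]
Step 2: flows [2->0,2->1,3->2] -> levels [7 2 7 9]
Step 3: flows [0=2,2->1,3->2] -> levels [7 3 7 8]
Step 4: flows [0=2,2->1,3->2] -> levels [7 4 7 7]
Step 5: flows [0=2,2->1,2=3] -> levels [7 5 6 7]
Step 6: flows [0->2,2->1,3->2] -> levels [6 6 7 6]
Step 7: flows [2->0,2->1,2->3] -> levels [7 7 4 7]
Step 8: flows [0->2,1->2,3->2] -> levels [6 6 7 6]
  -> period-2 cycle (repeats step 6); tank 2 never drops to <=3
Tank 2 never reaches <=3 within 15 steps

Answer: -1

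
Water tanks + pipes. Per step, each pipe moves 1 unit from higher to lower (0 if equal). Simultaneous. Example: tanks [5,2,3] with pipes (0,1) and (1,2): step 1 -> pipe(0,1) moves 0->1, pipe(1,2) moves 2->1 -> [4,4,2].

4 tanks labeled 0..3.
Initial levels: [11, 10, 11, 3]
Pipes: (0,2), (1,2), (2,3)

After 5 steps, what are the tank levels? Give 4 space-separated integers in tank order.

Answer: 10 10 7 8

Derivation:
Step 1: flows [0=2,2->1,2->3] -> levels [11 11 9 4]
Step 2: flows [0->2,1->2,2->3] -> levels [10 10 10 5]
Step 3: flows [0=2,1=2,2->3] -> levels [10 10 9 6]
Step 4: flows [0->2,1->2,2->3] -> levels [9 9 10 7]
Step 5: flows [2->0,2->1,2->3] -> levels [10 10 7 8]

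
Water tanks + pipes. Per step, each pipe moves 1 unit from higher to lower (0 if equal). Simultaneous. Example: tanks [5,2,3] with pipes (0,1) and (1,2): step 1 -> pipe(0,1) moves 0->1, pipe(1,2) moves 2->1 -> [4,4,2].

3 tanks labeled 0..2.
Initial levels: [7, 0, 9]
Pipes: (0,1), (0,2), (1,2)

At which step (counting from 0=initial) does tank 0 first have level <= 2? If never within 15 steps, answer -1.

Step 1: flows [0->1,2->0,2->1] -> levels [7 2 7]
Step 2: flows [0->1,0=2,2->1] -> levels [6 4 6]
Step 3: flows [0->1,0=2,2->1] -> levels [5 6 5]
Step 4: flows [1->0,0=2,1->2] -> levels [6 4 6]
  -> period-2 cycle (repeats step 2); tank 0 never drops to <=2
Tank 0 never reaches <=2 within 15 steps

Answer: -1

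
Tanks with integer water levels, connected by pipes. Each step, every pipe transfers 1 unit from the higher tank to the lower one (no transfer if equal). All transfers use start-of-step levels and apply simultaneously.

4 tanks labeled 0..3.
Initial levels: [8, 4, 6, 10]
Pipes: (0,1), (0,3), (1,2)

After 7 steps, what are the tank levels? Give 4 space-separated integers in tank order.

Step 1: flows [0->1,3->0,2->1] -> levels [8 6 5 9]
Step 2: flows [0->1,3->0,1->2] -> levels [8 6 6 8]
Step 3: flows [0->1,0=3,1=2] -> levels [7 7 6 8]
Step 4: flows [0=1,3->0,1->2] -> levels [8 6 7 7]
Step 5: flows [0->1,0->3,2->1] -> levels [6 8 6 8]
Step 6: flows [1->0,3->0,1->2] -> levels [8 6 7 7]
  -> period-2 cycle: step 6 state = step 4 state
  -> state at step 7: (7-4) mod 2 = 1, same as step 5 -> [6 8 6 8]

Answer: 6 8 6 8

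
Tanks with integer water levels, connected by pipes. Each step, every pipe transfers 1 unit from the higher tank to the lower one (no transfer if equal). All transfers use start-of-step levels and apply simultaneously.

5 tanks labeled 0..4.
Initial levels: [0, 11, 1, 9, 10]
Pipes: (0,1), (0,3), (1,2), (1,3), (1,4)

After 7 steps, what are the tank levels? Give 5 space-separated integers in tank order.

Step 1: flows [1->0,3->0,1->2,1->3,1->4] -> levels [2 7 2 9 11]
Step 2: flows [1->0,3->0,1->2,3->1,4->1] -> levels [4 7 3 7 10]
Step 3: flows [1->0,3->0,1->2,1=3,4->1] -> levels [6 6 4 6 9]
Step 4: flows [0=1,0=3,1->2,1=3,4->1] -> levels [6 6 5 6 8]
Step 5: flows [0=1,0=3,1->2,1=3,4->1] -> levels [6 6 6 6 7]
Step 6: flows [0=1,0=3,1=2,1=3,4->1] -> levels [6 7 6 6 6]
Step 7: flows [1->0,0=3,1->2,1->3,1->4] -> levels [7 3 7 7 7]

Answer: 7 3 7 7 7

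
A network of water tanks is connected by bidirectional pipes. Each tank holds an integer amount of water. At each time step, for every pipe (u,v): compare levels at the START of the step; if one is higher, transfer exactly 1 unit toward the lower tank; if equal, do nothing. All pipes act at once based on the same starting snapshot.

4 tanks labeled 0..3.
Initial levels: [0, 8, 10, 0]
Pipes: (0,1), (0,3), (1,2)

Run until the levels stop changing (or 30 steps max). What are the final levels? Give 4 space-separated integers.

Answer: 3 6 4 5

Derivation:
Step 1: flows [1->0,0=3,2->1] -> levels [1 8 9 0]
Step 2: flows [1->0,0->3,2->1] -> levels [1 8 8 1]
Step 3: flows [1->0,0=3,1=2] -> levels [2 7 8 1]
Step 4: flows [1->0,0->3,2->1] -> levels [2 7 7 2]
Step 5: flows [1->0,0=3,1=2] -> levels [3 6 7 2]
Step 6: flows [1->0,0->3,2->1] -> levels [3 6 6 3]
Step 7: flows [1->0,0=3,1=2] -> levels [4 5 6 3]
Step 8: flows [1->0,0->3,2->1] -> levels [4 5 5 4]
Step 9: flows [1->0,0=3,1=2] -> levels [5 4 5 4]
Step 10: flows [0->1,0->3,2->1] -> levels [3 6 4 5]
Step 11: flows [1->0,3->0,1->2] -> levels [5 4 5 4]
  -> period-2 cycle: step 11 state = step 9 state; never stabilizes
  -> state at step 30: (30-9) mod 2 = 1, same as step 10 -> [3 6 4 5]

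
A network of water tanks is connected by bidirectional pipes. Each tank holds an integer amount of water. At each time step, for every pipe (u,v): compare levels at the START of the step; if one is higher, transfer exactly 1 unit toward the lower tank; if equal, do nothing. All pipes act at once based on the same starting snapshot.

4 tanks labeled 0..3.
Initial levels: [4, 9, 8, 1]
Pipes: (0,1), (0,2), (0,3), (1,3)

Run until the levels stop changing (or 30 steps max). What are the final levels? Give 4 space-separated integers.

Step 1: flows [1->0,2->0,0->3,1->3] -> levels [5 7 7 3]
Step 2: flows [1->0,2->0,0->3,1->3] -> levels [6 5 6 5]
Step 3: flows [0->1,0=2,0->3,1=3] -> levels [4 6 6 6]
Step 4: flows [1->0,2->0,3->0,1=3] -> levels [7 5 5 5]
Step 5: flows [0->1,0->2,0->3,1=3] -> levels [4 6 6 6]
  -> period-2 cycle: step 5 state = step 3 state; never stabilizes
  -> state at step 30: (30-3) mod 2 = 1, same as step 4 -> [7 5 5 5]

Answer: 7 5 5 5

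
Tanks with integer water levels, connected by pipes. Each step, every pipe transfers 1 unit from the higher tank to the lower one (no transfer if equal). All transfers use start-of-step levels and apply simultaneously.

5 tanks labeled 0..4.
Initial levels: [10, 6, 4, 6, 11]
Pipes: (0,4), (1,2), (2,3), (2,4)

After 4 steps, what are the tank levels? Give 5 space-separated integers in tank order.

Answer: 9 7 6 7 8

Derivation:
Step 1: flows [4->0,1->2,3->2,4->2] -> levels [11 5 7 5 9]
Step 2: flows [0->4,2->1,2->3,4->2] -> levels [10 6 6 6 9]
Step 3: flows [0->4,1=2,2=3,4->2] -> levels [9 6 7 6 9]
Step 4: flows [0=4,2->1,2->3,4->2] -> levels [9 7 6 7 8]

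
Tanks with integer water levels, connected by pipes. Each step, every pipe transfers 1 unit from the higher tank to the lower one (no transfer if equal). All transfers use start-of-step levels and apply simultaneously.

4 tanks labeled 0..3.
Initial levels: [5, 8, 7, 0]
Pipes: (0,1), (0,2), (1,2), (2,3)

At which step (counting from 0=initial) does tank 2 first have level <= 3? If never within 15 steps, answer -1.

Step 1: flows [1->0,2->0,1->2,2->3] -> levels [7 6 6 1]
Step 2: flows [0->1,0->2,1=2,2->3] -> levels [5 7 6 2]
Step 3: flows [1->0,2->0,1->2,2->3] -> levels [7 5 5 3]
Step 4: flows [0->1,0->2,1=2,2->3] -> levels [5 6 5 4]
Step 5: flows [1->0,0=2,1->2,2->3] -> levels [6 4 5 5]
Step 6: flows [0->1,0->2,2->1,2=3] -> levels [4 6 5 5]
Step 7: flows [1->0,2->0,1->2,2=3] -> levels [6 4 5 5]
  -> period-2 cycle (repeats step 5); tank 2 never drops to <=3
Tank 2 never reaches <=3 within 15 steps

Answer: -1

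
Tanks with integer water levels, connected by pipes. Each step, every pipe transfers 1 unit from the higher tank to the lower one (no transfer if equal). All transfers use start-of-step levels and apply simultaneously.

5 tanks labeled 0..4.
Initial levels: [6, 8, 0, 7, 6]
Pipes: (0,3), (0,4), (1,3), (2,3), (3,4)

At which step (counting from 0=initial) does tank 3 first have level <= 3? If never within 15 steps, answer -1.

Step 1: flows [3->0,0=4,1->3,3->2,3->4] -> levels [7 7 1 5 7]
Step 2: flows [0->3,0=4,1->3,3->2,4->3] -> levels [6 6 2 7 6]
Step 3: flows [3->0,0=4,3->1,3->2,3->4] -> levels [7 7 3 3 7]
Tank 3 first reaches <=3 at step 3

Answer: 3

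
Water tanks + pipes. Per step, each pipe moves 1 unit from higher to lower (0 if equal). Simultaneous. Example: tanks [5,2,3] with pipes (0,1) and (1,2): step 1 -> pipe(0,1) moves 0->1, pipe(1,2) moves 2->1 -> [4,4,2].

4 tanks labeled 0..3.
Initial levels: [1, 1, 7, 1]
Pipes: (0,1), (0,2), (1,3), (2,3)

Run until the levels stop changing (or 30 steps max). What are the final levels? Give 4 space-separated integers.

Answer: 2 3 3 2

Derivation:
Step 1: flows [0=1,2->0,1=3,2->3] -> levels [2 1 5 2]
Step 2: flows [0->1,2->0,3->1,2->3] -> levels [2 3 3 2]
Step 3: flows [1->0,2->0,1->3,2->3] -> levels [4 1 1 4]
Step 4: flows [0->1,0->2,3->1,3->2] -> levels [2 3 3 2]
  -> period-2 cycle: step 4 state = step 2 state; never stabilizes
  -> state at step 30: (30-2) mod 2 = 0, same as step 2 -> [2 3 3 2]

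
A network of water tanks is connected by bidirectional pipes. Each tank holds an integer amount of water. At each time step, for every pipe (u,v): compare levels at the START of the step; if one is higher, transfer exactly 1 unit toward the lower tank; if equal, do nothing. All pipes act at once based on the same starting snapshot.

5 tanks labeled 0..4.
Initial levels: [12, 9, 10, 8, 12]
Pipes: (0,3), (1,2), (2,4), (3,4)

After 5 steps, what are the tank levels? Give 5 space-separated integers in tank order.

Step 1: flows [0->3,2->1,4->2,4->3] -> levels [11 10 10 10 10]
Step 2: flows [0->3,1=2,2=4,3=4] -> levels [10 10 10 11 10]
Step 3: flows [3->0,1=2,2=4,3->4] -> levels [11 10 10 9 11]
Step 4: flows [0->3,1=2,4->2,4->3] -> levels [10 10 11 11 9]
Step 5: flows [3->0,2->1,2->4,3->4] -> levels [11 11 9 9 11]

Answer: 11 11 9 9 11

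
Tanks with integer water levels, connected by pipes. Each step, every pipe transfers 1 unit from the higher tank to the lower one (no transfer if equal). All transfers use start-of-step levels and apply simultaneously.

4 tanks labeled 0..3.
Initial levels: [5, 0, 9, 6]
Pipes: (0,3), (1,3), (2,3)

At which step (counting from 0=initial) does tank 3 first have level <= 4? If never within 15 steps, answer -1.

Step 1: flows [3->0,3->1,2->3] -> levels [6 1 8 5]
Step 2: flows [0->3,3->1,2->3] -> levels [5 2 7 6]
Step 3: flows [3->0,3->1,2->3] -> levels [6 3 6 5]
Step 4: flows [0->3,3->1,2->3] -> levels [5 4 5 6]
Step 5: flows [3->0,3->1,3->2] -> levels [6 5 6 3]
Tank 3 first reaches <=4 at step 5

Answer: 5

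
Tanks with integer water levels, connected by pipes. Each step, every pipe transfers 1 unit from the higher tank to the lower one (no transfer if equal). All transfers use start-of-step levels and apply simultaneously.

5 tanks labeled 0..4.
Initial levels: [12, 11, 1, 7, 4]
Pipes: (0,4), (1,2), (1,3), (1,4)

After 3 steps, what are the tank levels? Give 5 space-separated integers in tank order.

Answer: 9 7 4 7 8

Derivation:
Step 1: flows [0->4,1->2,1->3,1->4] -> levels [11 8 2 8 6]
Step 2: flows [0->4,1->2,1=3,1->4] -> levels [10 6 3 8 8]
Step 3: flows [0->4,1->2,3->1,4->1] -> levels [9 7 4 7 8]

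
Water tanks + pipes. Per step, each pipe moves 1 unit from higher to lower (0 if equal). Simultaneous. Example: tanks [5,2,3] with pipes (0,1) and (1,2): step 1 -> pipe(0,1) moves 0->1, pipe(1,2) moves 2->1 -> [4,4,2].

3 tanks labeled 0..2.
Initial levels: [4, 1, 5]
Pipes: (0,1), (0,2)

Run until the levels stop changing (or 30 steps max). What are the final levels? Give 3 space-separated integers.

Answer: 2 4 4

Derivation:
Step 1: flows [0->1,2->0] -> levels [4 2 4]
Step 2: flows [0->1,0=2] -> levels [3 3 4]
Step 3: flows [0=1,2->0] -> levels [4 3 3]
Step 4: flows [0->1,0->2] -> levels [2 4 4]
Step 5: flows [1->0,2->0] -> levels [4 3 3]
  -> period-2 cycle: step 5 state = step 3 state; never stabilizes
  -> state at step 30: (30-3) mod 2 = 1, same as step 4 -> [2 4 4]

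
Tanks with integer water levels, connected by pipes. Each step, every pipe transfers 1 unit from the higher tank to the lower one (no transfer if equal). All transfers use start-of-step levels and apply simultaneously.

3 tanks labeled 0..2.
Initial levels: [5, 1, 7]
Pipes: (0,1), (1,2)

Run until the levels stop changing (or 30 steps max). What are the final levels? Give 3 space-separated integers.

Step 1: flows [0->1,2->1] -> levels [4 3 6]
Step 2: flows [0->1,2->1] -> levels [3 5 5]
Step 3: flows [1->0,1=2] -> levels [4 4 5]
Step 4: flows [0=1,2->1] -> levels [4 5 4]
Step 5: flows [1->0,1->2] -> levels [5 3 5]
Step 6: flows [0->1,2->1] -> levels [4 5 4]
  -> period-2 cycle: step 6 state = step 4 state; never stabilizes
  -> state at step 30: (30-4) mod 2 = 0, same as step 4 -> [4 5 4]

Answer: 4 5 4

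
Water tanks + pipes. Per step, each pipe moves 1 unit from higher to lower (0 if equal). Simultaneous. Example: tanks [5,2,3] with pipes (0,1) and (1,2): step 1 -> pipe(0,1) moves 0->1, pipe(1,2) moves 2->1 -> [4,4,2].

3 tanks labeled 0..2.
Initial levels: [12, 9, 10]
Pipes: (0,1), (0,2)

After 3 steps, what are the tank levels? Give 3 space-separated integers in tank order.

Step 1: flows [0->1,0->2] -> levels [10 10 11]
Step 2: flows [0=1,2->0] -> levels [11 10 10]
Step 3: flows [0->1,0->2] -> levels [9 11 11]

Answer: 9 11 11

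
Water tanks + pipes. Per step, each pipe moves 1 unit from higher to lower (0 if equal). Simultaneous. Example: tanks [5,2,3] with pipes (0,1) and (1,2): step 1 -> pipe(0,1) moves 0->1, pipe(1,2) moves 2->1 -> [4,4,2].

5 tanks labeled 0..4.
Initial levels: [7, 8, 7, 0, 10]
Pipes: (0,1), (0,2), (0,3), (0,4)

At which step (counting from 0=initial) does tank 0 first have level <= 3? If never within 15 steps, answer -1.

Answer: -1

Derivation:
Step 1: flows [1->0,0=2,0->3,4->0] -> levels [8 7 7 1 9]
Step 2: flows [0->1,0->2,0->3,4->0] -> levels [6 8 8 2 8]
Step 3: flows [1->0,2->0,0->3,4->0] -> levels [8 7 7 3 7]
Step 4: flows [0->1,0->2,0->3,0->4] -> levels [4 8 8 4 8]
Step 5: flows [1->0,2->0,0=3,4->0] -> levels [7 7 7 4 7]
Step 6: flows [0=1,0=2,0->3,0=4] -> levels [6 7 7 5 7]
Step 7: flows [1->0,2->0,0->3,4->0] -> levels [8 6 6 6 6]
Step 8: flows [0->1,0->2,0->3,0->4] -> levels [4 7 7 7 7]
Step 9: flows [1->0,2->0,3->0,4->0] -> levels [8 6 6 6 6]
  -> period-2 cycle (repeats step 7); tank 0 never drops to <=3
Tank 0 never reaches <=3 within 15 steps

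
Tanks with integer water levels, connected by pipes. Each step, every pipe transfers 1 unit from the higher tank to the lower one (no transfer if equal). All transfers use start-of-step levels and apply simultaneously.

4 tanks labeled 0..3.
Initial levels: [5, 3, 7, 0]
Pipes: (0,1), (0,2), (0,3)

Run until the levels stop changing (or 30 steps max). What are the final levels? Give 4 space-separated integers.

Step 1: flows [0->1,2->0,0->3] -> levels [4 4 6 1]
Step 2: flows [0=1,2->0,0->3] -> levels [4 4 5 2]
Step 3: flows [0=1,2->0,0->3] -> levels [4 4 4 3]
Step 4: flows [0=1,0=2,0->3] -> levels [3 4 4 4]
Step 5: flows [1->0,2->0,3->0] -> levels [6 3 3 3]
Step 6: flows [0->1,0->2,0->3] -> levels [3 4 4 4]
  -> period-2 cycle: step 6 state = step 4 state; never stabilizes
  -> state at step 30: (30-4) mod 2 = 0, same as step 4 -> [3 4 4 4]

Answer: 3 4 4 4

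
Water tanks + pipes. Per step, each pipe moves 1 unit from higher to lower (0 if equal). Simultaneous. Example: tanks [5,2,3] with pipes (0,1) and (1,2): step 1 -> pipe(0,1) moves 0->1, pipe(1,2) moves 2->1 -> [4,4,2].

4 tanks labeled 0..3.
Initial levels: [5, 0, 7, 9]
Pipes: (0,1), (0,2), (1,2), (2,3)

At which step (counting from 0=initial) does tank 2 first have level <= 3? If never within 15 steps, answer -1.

Step 1: flows [0->1,2->0,2->1,3->2] -> levels [5 2 6 8]
Step 2: flows [0->1,2->0,2->1,3->2] -> levels [5 4 5 7]
Step 3: flows [0->1,0=2,2->1,3->2] -> levels [4 6 5 6]
Step 4: flows [1->0,2->0,1->2,3->2] -> levels [6 4 6 5]
Step 5: flows [0->1,0=2,2->1,2->3] -> levels [5 6 4 6]
Step 6: flows [1->0,0->2,1->2,3->2] -> levels [5 4 7 5]
Step 7: flows [0->1,2->0,2->1,2->3] -> levels [5 6 4 6]
  -> period-2 cycle (repeats step 5); tank 2 never drops to <=3
Tank 2 never reaches <=3 within 15 steps

Answer: -1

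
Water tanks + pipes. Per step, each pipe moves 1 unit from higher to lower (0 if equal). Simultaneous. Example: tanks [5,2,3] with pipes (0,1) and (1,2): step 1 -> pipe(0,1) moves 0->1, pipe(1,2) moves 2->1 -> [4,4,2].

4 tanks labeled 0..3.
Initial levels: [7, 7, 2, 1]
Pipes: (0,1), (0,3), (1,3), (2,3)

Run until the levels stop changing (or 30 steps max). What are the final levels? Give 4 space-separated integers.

Answer: 4 4 4 5

Derivation:
Step 1: flows [0=1,0->3,1->3,2->3] -> levels [6 6 1 4]
Step 2: flows [0=1,0->3,1->3,3->2] -> levels [5 5 2 5]
Step 3: flows [0=1,0=3,1=3,3->2] -> levels [5 5 3 4]
Step 4: flows [0=1,0->3,1->3,3->2] -> levels [4 4 4 5]
Step 5: flows [0=1,3->0,3->1,3->2] -> levels [5 5 5 2]
Step 6: flows [0=1,0->3,1->3,2->3] -> levels [4 4 4 5]
  -> period-2 cycle: step 6 state = step 4 state; never stabilizes
  -> state at step 30: (30-4) mod 2 = 0, same as step 4 -> [4 4 4 5]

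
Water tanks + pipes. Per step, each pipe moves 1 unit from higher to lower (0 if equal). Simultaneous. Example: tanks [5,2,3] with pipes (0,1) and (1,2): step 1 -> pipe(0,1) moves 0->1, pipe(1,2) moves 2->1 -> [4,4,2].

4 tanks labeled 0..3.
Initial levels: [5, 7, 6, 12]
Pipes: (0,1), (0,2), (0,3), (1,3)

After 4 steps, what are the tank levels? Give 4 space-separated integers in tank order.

Step 1: flows [1->0,2->0,3->0,3->1] -> levels [8 7 5 10]
Step 2: flows [0->1,0->2,3->0,3->1] -> levels [7 9 6 8]
Step 3: flows [1->0,0->2,3->0,1->3] -> levels [8 7 7 8]
Step 4: flows [0->1,0->2,0=3,3->1] -> levels [6 9 8 7]

Answer: 6 9 8 7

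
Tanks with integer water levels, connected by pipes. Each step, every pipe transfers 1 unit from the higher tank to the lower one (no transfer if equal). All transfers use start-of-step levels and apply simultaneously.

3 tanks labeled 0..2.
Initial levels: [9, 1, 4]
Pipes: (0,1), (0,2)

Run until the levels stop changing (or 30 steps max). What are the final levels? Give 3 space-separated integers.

Answer: 4 5 5

Derivation:
Step 1: flows [0->1,0->2] -> levels [7 2 5]
Step 2: flows [0->1,0->2] -> levels [5 3 6]
Step 3: flows [0->1,2->0] -> levels [5 4 5]
Step 4: flows [0->1,0=2] -> levels [4 5 5]
Step 5: flows [1->0,2->0] -> levels [6 4 4]
Step 6: flows [0->1,0->2] -> levels [4 5 5]
  -> period-2 cycle: step 6 state = step 4 state; never stabilizes
  -> state at step 30: (30-4) mod 2 = 0, same as step 4 -> [4 5 5]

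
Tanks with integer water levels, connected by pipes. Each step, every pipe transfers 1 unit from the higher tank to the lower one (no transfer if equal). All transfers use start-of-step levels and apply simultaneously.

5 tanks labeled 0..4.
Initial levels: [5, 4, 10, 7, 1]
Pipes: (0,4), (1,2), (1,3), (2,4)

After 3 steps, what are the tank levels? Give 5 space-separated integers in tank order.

Step 1: flows [0->4,2->1,3->1,2->4] -> levels [4 6 8 6 3]
Step 2: flows [0->4,2->1,1=3,2->4] -> levels [3 7 6 6 5]
Step 3: flows [4->0,1->2,1->3,2->4] -> levels [4 5 6 7 5]

Answer: 4 5 6 7 5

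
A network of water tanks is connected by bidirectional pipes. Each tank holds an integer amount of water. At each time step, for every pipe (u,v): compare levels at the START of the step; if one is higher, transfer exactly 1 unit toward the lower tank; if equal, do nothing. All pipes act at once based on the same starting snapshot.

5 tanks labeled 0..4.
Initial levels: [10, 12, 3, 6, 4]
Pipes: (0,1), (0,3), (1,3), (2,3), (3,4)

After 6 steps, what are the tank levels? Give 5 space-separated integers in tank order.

Answer: 7 7 7 7 7

Derivation:
Step 1: flows [1->0,0->3,1->3,3->2,3->4] -> levels [10 10 4 6 5]
Step 2: flows [0=1,0->3,1->3,3->2,3->4] -> levels [9 9 5 6 6]
Step 3: flows [0=1,0->3,1->3,3->2,3=4] -> levels [8 8 6 7 6]
Step 4: flows [0=1,0->3,1->3,3->2,3->4] -> levels [7 7 7 7 7]
Step 5: flows [0=1,0=3,1=3,2=3,3=4] -> levels [7 7 7 7 7]
  -> stable; steps 6..6 unchanged -> [7 7 7 7 7]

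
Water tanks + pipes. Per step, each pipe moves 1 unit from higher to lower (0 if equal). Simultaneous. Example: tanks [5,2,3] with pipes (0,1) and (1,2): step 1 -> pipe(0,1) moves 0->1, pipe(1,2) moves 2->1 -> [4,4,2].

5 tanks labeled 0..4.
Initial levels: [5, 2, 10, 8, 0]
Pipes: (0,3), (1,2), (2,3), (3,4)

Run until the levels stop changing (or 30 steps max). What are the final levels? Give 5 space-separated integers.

Step 1: flows [3->0,2->1,2->3,3->4] -> levels [6 3 8 7 1]
Step 2: flows [3->0,2->1,2->3,3->4] -> levels [7 4 6 6 2]
Step 3: flows [0->3,2->1,2=3,3->4] -> levels [6 5 5 6 3]
Step 4: flows [0=3,1=2,3->2,3->4] -> levels [6 5 6 4 4]
Step 5: flows [0->3,2->1,2->3,3=4] -> levels [5 6 4 6 4]
Step 6: flows [3->0,1->2,3->2,3->4] -> levels [6 5 6 3 5]
Step 7: flows [0->3,2->1,2->3,4->3] -> levels [5 6 4 6 4]
  -> period-2 cycle: step 7 state = step 5 state; never stabilizes
  -> state at step 30: (30-5) mod 2 = 1, same as step 6 -> [6 5 6 3 5]

Answer: 6 5 6 3 5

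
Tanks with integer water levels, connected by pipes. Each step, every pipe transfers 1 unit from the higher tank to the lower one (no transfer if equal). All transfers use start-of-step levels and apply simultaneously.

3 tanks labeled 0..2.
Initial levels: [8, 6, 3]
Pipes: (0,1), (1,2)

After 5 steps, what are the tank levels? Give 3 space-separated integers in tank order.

Answer: 6 5 6

Derivation:
Step 1: flows [0->1,1->2] -> levels [7 6 4]
Step 2: flows [0->1,1->2] -> levels [6 6 5]
Step 3: flows [0=1,1->2] -> levels [6 5 6]
Step 4: flows [0->1,2->1] -> levels [5 7 5]
Step 5: flows [1->0,1->2] -> levels [6 5 6]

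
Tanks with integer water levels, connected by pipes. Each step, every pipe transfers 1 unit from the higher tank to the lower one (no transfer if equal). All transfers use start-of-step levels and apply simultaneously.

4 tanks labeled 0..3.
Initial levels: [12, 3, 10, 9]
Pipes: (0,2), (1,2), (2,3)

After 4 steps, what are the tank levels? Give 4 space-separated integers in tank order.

Step 1: flows [0->2,2->1,2->3] -> levels [11 4 9 10]
Step 2: flows [0->2,2->1,3->2] -> levels [10 5 10 9]
Step 3: flows [0=2,2->1,2->3] -> levels [10 6 8 10]
Step 4: flows [0->2,2->1,3->2] -> levels [9 7 9 9]

Answer: 9 7 9 9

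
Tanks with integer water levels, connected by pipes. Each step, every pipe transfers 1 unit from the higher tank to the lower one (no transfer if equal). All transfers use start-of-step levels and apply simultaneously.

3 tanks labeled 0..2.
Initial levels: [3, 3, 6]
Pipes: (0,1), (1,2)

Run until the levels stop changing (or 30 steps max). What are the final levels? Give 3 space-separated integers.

Answer: 4 4 4

Derivation:
Step 1: flows [0=1,2->1] -> levels [3 4 5]
Step 2: flows [1->0,2->1] -> levels [4 4 4]
Step 3: flows [0=1,1=2] -> levels [4 4 4]
  -> stable (no change)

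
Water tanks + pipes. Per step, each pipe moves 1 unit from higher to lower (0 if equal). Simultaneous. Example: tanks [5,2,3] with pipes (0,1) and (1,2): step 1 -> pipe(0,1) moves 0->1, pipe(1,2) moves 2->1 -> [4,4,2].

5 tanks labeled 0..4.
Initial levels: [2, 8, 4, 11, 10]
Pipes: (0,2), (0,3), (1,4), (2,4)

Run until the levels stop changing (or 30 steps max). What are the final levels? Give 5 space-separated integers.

Answer: 7 7 7 7 7

Derivation:
Step 1: flows [2->0,3->0,4->1,4->2] -> levels [4 9 4 10 8]
Step 2: flows [0=2,3->0,1->4,4->2] -> levels [5 8 5 9 8]
Step 3: flows [0=2,3->0,1=4,4->2] -> levels [6 8 6 8 7]
Step 4: flows [0=2,3->0,1->4,4->2] -> levels [7 7 7 7 7]
Step 5: flows [0=2,0=3,1=4,2=4] -> levels [7 7 7 7 7]
  -> stable (no change)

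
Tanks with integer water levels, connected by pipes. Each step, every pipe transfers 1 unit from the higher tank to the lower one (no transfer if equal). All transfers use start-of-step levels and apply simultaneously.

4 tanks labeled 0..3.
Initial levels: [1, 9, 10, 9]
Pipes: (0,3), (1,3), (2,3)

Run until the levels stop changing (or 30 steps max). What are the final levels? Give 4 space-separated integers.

Step 1: flows [3->0,1=3,2->3] -> levels [2 9 9 9]
Step 2: flows [3->0,1=3,2=3] -> levels [3 9 9 8]
Step 3: flows [3->0,1->3,2->3] -> levels [4 8 8 9]
Step 4: flows [3->0,3->1,3->2] -> levels [5 9 9 6]
Step 5: flows [3->0,1->3,2->3] -> levels [6 8 8 7]
Step 6: flows [3->0,1->3,2->3] -> levels [7 7 7 8]
Step 7: flows [3->0,3->1,3->2] -> levels [8 8 8 5]
Step 8: flows [0->3,1->3,2->3] -> levels [7 7 7 8]
  -> period-2 cycle: step 8 state = step 6 state; never stabilizes
  -> state at step 30: (30-6) mod 2 = 0, same as step 6 -> [7 7 7 8]

Answer: 7 7 7 8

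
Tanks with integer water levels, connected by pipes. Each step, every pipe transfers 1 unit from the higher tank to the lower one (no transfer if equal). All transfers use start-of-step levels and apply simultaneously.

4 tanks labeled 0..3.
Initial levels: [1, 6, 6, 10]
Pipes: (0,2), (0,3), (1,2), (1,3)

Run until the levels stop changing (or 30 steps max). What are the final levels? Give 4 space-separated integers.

Answer: 6 7 5 5

Derivation:
Step 1: flows [2->0,3->0,1=2,3->1] -> levels [3 7 5 8]
Step 2: flows [2->0,3->0,1->2,3->1] -> levels [5 7 5 6]
Step 3: flows [0=2,3->0,1->2,1->3] -> levels [6 5 6 6]
Step 4: flows [0=2,0=3,2->1,3->1] -> levels [6 7 5 5]
Step 5: flows [0->2,0->3,1->2,1->3] -> levels [4 5 7 7]
Step 6: flows [2->0,3->0,2->1,3->1] -> levels [6 7 5 5]
  -> period-2 cycle: step 6 state = step 4 state; never stabilizes
  -> state at step 30: (30-4) mod 2 = 0, same as step 4 -> [6 7 5 5]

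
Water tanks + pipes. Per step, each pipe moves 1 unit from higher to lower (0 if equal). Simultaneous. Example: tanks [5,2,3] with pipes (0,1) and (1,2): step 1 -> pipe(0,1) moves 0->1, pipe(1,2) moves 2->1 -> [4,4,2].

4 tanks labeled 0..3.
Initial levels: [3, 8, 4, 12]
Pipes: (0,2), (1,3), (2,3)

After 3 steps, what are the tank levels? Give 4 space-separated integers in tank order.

Answer: 5 9 5 8

Derivation:
Step 1: flows [2->0,3->1,3->2] -> levels [4 9 4 10]
Step 2: flows [0=2,3->1,3->2] -> levels [4 10 5 8]
Step 3: flows [2->0,1->3,3->2] -> levels [5 9 5 8]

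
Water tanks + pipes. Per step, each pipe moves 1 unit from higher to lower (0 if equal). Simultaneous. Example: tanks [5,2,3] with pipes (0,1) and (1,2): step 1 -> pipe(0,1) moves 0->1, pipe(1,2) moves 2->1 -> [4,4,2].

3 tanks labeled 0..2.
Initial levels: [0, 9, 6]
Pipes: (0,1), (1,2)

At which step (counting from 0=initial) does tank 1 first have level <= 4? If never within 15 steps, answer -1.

Answer: -1

Derivation:
Step 1: flows [1->0,1->2] -> levels [1 7 7]
Step 2: flows [1->0,1=2] -> levels [2 6 7]
Step 3: flows [1->0,2->1] -> levels [3 6 6]
Step 4: flows [1->0,1=2] -> levels [4 5 6]
Step 5: flows [1->0,2->1] -> levels [5 5 5]
Step 6: flows [0=1,1=2] -> levels [5 5 5]
  -> stable; tank 1 stays at 5 > 4
Tank 1 never reaches <=4 within 15 steps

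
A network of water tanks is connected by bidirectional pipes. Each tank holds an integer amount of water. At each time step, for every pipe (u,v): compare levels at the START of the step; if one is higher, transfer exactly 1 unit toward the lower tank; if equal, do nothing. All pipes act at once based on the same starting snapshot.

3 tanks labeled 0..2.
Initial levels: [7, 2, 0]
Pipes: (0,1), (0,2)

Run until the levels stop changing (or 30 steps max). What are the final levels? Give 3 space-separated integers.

Step 1: flows [0->1,0->2] -> levels [5 3 1]
Step 2: flows [0->1,0->2] -> levels [3 4 2]
Step 3: flows [1->0,0->2] -> levels [3 3 3]
Step 4: flows [0=1,0=2] -> levels [3 3 3]
  -> stable (no change)

Answer: 3 3 3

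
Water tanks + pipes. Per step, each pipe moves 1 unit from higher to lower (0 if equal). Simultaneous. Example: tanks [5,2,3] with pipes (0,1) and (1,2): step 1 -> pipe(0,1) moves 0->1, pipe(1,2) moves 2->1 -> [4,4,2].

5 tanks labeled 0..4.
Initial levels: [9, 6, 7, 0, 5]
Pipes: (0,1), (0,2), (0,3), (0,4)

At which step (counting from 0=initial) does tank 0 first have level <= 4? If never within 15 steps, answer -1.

Answer: 3

Derivation:
Step 1: flows [0->1,0->2,0->3,0->4] -> levels [5 7 8 1 6]
Step 2: flows [1->0,2->0,0->3,4->0] -> levels [7 6 7 2 5]
Step 3: flows [0->1,0=2,0->3,0->4] -> levels [4 7 7 3 6]
Tank 0 first reaches <=4 at step 3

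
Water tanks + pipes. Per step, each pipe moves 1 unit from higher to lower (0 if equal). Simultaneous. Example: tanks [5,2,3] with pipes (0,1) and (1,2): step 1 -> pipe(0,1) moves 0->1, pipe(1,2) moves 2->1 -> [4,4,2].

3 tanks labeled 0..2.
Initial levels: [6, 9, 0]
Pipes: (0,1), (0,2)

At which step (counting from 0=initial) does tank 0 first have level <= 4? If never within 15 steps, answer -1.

Step 1: flows [1->0,0->2] -> levels [6 8 1]
Step 2: flows [1->0,0->2] -> levels [6 7 2]
Step 3: flows [1->0,0->2] -> levels [6 6 3]
Step 4: flows [0=1,0->2] -> levels [5 6 4]
Step 5: flows [1->0,0->2] -> levels [5 5 5]
Step 6: flows [0=1,0=2] -> levels [5 5 5]
  -> stable; tank 0 stays at 5 > 4
Tank 0 never reaches <=4 within 15 steps

Answer: -1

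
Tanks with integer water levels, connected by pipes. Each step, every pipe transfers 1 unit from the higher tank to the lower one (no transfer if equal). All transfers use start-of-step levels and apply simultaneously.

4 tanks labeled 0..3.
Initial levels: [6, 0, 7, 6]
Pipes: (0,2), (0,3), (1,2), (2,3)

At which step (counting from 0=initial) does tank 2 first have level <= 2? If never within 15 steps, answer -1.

Step 1: flows [2->0,0=3,2->1,2->3] -> levels [7 1 4 7]
Step 2: flows [0->2,0=3,2->1,3->2] -> levels [6 2 5 6]
Step 3: flows [0->2,0=3,2->1,3->2] -> levels [5 3 6 5]
Step 4: flows [2->0,0=3,2->1,2->3] -> levels [6 4 3 6]
Step 5: flows [0->2,0=3,1->2,3->2] -> levels [5 3 6 5]
  -> period-2 cycle (repeats step 3); tank 2 never drops to <=2
Tank 2 never reaches <=2 within 15 steps

Answer: -1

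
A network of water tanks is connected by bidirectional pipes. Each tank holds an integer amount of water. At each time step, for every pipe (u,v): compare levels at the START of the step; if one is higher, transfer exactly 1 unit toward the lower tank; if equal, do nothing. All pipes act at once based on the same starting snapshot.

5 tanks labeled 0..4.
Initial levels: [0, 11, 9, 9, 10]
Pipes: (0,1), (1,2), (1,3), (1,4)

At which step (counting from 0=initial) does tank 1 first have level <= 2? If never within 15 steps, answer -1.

Answer: -1

Derivation:
Step 1: flows [1->0,1->2,1->3,1->4] -> levels [1 7 10 10 11]
Step 2: flows [1->0,2->1,3->1,4->1] -> levels [2 9 9 9 10]
Step 3: flows [1->0,1=2,1=3,4->1] -> levels [3 9 9 9 9]
Step 4: flows [1->0,1=2,1=3,1=4] -> levels [4 8 9 9 9]
Step 5: flows [1->0,2->1,3->1,4->1] -> levels [5 10 8 8 8]
Step 6: flows [1->0,1->2,1->3,1->4] -> levels [6 6 9 9 9]
Step 7: flows [0=1,2->1,3->1,4->1] -> levels [6 9 8 8 8]
Step 8: flows [1->0,1->2,1->3,1->4] -> levels [7 5 9 9 9]
Step 9: flows [0->1,2->1,3->1,4->1] -> levels [6 9 8 8 8]
  -> period-2 cycle (repeats step 7); tank 1 never drops to <=2
Tank 1 never reaches <=2 within 15 steps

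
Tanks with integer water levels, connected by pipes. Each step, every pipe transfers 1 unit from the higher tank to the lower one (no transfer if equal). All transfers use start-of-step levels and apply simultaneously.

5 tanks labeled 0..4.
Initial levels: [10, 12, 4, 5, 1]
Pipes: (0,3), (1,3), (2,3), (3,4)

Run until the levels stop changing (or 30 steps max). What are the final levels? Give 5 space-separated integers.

Answer: 6 6 6 9 5

Derivation:
Step 1: flows [0->3,1->3,3->2,3->4] -> levels [9 11 5 5 2]
Step 2: flows [0->3,1->3,2=3,3->4] -> levels [8 10 5 6 3]
Step 3: flows [0->3,1->3,3->2,3->4] -> levels [7 9 6 6 4]
Step 4: flows [0->3,1->3,2=3,3->4] -> levels [6 8 6 7 5]
Step 5: flows [3->0,1->3,3->2,3->4] -> levels [7 7 7 5 6]
Step 6: flows [0->3,1->3,2->3,4->3] -> levels [6 6 6 9 5]
Step 7: flows [3->0,3->1,3->2,3->4] -> levels [7 7 7 5 6]
  -> period-2 cycle: step 7 state = step 5 state; never stabilizes
  -> state at step 30: (30-5) mod 2 = 1, same as step 6 -> [6 6 6 9 5]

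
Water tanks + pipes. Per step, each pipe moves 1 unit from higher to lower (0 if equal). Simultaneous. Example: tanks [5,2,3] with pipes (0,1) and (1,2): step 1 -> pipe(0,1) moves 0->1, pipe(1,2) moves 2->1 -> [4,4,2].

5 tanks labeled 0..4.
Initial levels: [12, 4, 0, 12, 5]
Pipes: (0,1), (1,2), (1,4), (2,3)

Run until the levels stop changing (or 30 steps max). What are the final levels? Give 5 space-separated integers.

Step 1: flows [0->1,1->2,4->1,3->2] -> levels [11 5 2 11 4]
Step 2: flows [0->1,1->2,1->4,3->2] -> levels [10 4 4 10 5]
Step 3: flows [0->1,1=2,4->1,3->2] -> levels [9 6 5 9 4]
Step 4: flows [0->1,1->2,1->4,3->2] -> levels [8 5 7 8 5]
Step 5: flows [0->1,2->1,1=4,3->2] -> levels [7 7 7 7 5]
Step 6: flows [0=1,1=2,1->4,2=3] -> levels [7 6 7 7 6]
Step 7: flows [0->1,2->1,1=4,2=3] -> levels [6 8 6 7 6]
Step 8: flows [1->0,1->2,1->4,3->2] -> levels [7 5 8 6 7]
Step 9: flows [0->1,2->1,4->1,2->3] -> levels [6 8 6 7 6]
  -> period-2 cycle: step 9 state = step 7 state; never stabilizes
  -> state at step 30: (30-7) mod 2 = 1, same as step 8 -> [7 5 8 6 7]

Answer: 7 5 8 6 7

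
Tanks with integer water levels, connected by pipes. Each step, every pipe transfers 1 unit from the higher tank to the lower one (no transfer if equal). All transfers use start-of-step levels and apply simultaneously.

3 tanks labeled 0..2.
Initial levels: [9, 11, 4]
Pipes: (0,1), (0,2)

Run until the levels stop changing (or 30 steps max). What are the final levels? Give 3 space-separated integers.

Step 1: flows [1->0,0->2] -> levels [9 10 5]
Step 2: flows [1->0,0->2] -> levels [9 9 6]
Step 3: flows [0=1,0->2] -> levels [8 9 7]
Step 4: flows [1->0,0->2] -> levels [8 8 8]
Step 5: flows [0=1,0=2] -> levels [8 8 8]
  -> stable (no change)

Answer: 8 8 8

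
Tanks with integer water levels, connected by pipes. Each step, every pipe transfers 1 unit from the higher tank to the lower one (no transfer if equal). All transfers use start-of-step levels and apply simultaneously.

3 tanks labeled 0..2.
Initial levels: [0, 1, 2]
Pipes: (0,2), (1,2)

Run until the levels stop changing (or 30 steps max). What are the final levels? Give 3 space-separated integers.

Answer: 0 1 2

Derivation:
Step 1: flows [2->0,2->1] -> levels [1 2 0]
Step 2: flows [0->2,1->2] -> levels [0 1 2]
  -> period-2 cycle: step 2 state = step 0 state; never stabilizes
  -> state at step 30: (30-0) mod 2 = 0, same as step 0 -> [0 1 2]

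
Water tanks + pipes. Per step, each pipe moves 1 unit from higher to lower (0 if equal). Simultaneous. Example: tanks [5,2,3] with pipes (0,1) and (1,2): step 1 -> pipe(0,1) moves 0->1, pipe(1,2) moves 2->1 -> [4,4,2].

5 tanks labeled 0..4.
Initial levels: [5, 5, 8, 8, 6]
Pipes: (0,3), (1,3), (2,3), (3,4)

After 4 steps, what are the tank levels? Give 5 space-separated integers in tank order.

Answer: 5 5 7 9 6

Derivation:
Step 1: flows [3->0,3->1,2=3,3->4] -> levels [6 6 8 5 7]
Step 2: flows [0->3,1->3,2->3,4->3] -> levels [5 5 7 9 6]
Step 3: flows [3->0,3->1,3->2,3->4] -> levels [6 6 8 5 7]
  -> period-2 cycle: step 3 state = step 1 state
  -> state at step 4: (4-1) mod 2 = 1, same as step 2 -> [5 5 7 9 6]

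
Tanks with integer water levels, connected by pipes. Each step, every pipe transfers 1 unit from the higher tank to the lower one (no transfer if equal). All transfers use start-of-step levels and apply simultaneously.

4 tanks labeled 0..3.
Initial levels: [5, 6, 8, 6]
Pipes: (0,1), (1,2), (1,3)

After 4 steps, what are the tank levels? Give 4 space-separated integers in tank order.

Answer: 6 7 6 6

Derivation:
Step 1: flows [1->0,2->1,1=3] -> levels [6 6 7 6]
Step 2: flows [0=1,2->1,1=3] -> levels [6 7 6 6]
Step 3: flows [1->0,1->2,1->3] -> levels [7 4 7 7]
Step 4: flows [0->1,2->1,3->1] -> levels [6 7 6 6]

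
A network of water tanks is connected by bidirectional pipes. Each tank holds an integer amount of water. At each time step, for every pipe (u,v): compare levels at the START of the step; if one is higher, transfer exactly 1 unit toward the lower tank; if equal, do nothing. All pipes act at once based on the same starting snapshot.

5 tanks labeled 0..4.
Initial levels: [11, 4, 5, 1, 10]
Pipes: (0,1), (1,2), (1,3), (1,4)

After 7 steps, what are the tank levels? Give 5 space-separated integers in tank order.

Step 1: flows [0->1,2->1,1->3,4->1] -> levels [10 6 4 2 9]
Step 2: flows [0->1,1->2,1->3,4->1] -> levels [9 6 5 3 8]
Step 3: flows [0->1,1->2,1->3,4->1] -> levels [8 6 6 4 7]
Step 4: flows [0->1,1=2,1->3,4->1] -> levels [7 7 6 5 6]
Step 5: flows [0=1,1->2,1->3,1->4] -> levels [7 4 7 6 7]
Step 6: flows [0->1,2->1,3->1,4->1] -> levels [6 8 6 5 6]
Step 7: flows [1->0,1->2,1->3,1->4] -> levels [7 4 7 6 7]

Answer: 7 4 7 6 7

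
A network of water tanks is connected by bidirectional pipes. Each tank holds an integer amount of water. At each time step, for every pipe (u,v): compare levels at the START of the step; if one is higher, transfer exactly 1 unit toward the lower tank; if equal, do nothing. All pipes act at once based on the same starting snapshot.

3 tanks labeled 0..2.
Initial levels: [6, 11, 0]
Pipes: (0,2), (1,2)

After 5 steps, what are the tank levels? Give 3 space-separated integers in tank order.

Step 1: flows [0->2,1->2] -> levels [5 10 2]
Step 2: flows [0->2,1->2] -> levels [4 9 4]
Step 3: flows [0=2,1->2] -> levels [4 8 5]
Step 4: flows [2->0,1->2] -> levels [5 7 5]
Step 5: flows [0=2,1->2] -> levels [5 6 6]

Answer: 5 6 6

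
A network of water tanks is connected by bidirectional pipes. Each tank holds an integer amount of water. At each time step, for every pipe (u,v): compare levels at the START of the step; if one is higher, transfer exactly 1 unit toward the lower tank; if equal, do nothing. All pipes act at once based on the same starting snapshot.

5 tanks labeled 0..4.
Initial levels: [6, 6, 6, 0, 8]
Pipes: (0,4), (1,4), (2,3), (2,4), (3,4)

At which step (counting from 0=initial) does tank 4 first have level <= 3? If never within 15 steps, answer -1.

Step 1: flows [4->0,4->1,2->3,4->2,4->3] -> levels [7 7 6 2 4]
Step 2: flows [0->4,1->4,2->3,2->4,4->3] -> levels [6 6 4 4 6]
Step 3: flows [0=4,1=4,2=3,4->2,4->3] -> levels [6 6 5 5 4]
Step 4: flows [0->4,1->4,2=3,2->4,3->4] -> levels [5 5 4 4 8]
Step 5: flows [4->0,4->1,2=3,4->2,4->3] -> levels [6 6 5 5 4]
  -> period-2 cycle (repeats step 3); tank 4 never drops to <=3
Tank 4 never reaches <=3 within 15 steps

Answer: -1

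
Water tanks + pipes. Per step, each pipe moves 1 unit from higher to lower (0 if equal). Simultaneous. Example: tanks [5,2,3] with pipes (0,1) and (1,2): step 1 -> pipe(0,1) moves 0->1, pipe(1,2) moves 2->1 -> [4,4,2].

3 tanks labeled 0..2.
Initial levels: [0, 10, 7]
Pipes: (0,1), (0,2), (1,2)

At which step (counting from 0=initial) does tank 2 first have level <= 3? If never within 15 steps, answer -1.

Step 1: flows [1->0,2->0,1->2] -> levels [2 8 7]
Step 2: flows [1->0,2->0,1->2] -> levels [4 6 7]
Step 3: flows [1->0,2->0,2->1] -> levels [6 6 5]
Step 4: flows [0=1,0->2,1->2] -> levels [5 5 7]
Step 5: flows [0=1,2->0,2->1] -> levels [6 6 5]
  -> period-2 cycle (repeats step 3); tank 2 never drops to <=3
Tank 2 never reaches <=3 within 15 steps

Answer: -1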